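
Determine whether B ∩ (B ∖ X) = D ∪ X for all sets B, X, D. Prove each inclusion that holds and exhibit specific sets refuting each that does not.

(⊆) fails and (⊇) fails.

(⟹) This inclusion fails. Take B = {1}, X = ∅, D = ∅; then 1 ∈ B ∩ (B ∖ X) but 1 ∉ D ∪ X.

(⟸) This inclusion fails. Take B = ∅, X = {1}, D = ∅; then 1 ∈ D ∪ X but 1 ∉ B ∩ (B ∖ X).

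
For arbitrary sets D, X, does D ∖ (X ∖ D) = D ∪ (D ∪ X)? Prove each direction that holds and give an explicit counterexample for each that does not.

Only the forward inclusion holds.

Reverse inclusion. This inclusion fails. Take D = ∅, X = {1}; then 1 ∈ D ∪ (D ∪ X) but 1 ∉ D ∖ (X ∖ D).

Forward inclusion. Let x ∈ D ∖ (X ∖ D). Then either x ∈ D and x ∉ X; or x ∈ D ∩ X. In each case x ∈ D ∪ (D ∪ X), so D ∖ (X ∖ D) ⊆ D ∪ (D ∪ X).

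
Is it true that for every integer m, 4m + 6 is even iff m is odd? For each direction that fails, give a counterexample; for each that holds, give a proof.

Only the reverse direction holds.

[⇒] This fails: take m = 4. Then 4m + 6 = 22, which is even, yet m = 4 is even, not odd.

[⇐] Suppose m is odd. Since 4 is even, 4m is even for every m, so 4m + 6 has the same parity as 6, which is even. Hence 4m + 6 is even.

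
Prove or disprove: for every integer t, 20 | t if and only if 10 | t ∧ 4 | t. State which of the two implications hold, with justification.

Equivalent; both directions hold.

Forward direction. If 20 ∣ t, write t = 20q. Since 20 = 2·10, t = 10·(2q), so 10 ∣ t; and since 20 = 5·4, t = 4·(5q), so 4 ∣ t.

Converse. Suppose 10 ∣ t and 4 ∣ t. Any common multiple of 10 and 4 is a multiple of their lcm; here lcm(10, 4) = 10·4/gcd(10, 4) = 40/2 = 20, so 20 ∣ t.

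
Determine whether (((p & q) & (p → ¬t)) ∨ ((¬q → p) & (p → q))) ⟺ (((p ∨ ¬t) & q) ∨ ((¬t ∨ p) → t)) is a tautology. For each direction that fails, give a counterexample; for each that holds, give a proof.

The forward direction holds; the converse fails.

(⇒) Assume the antecedent. If p is true, the antecedent forces (p = T, t = F, q = T) or (p = T, t = T, q = T), and the consequent holds there. If p is false, the antecedent forces (p = F, t = F, q = T) or (p = F, t = T, q = T), and the consequent holds there. Either way the consequent holds.

(⇐) This fails. Under p = F, t = T, q = F, the left side is false but the right side is true.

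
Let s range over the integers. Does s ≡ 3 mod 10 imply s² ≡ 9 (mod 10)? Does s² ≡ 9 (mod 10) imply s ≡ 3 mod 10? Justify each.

Only the forward direction holds.

(⟹) Suppose s ≡ 3 mod 10. Write s = 10j + 3. Then (10j + 3)² = 100j² + 60j + 9 = 10(10j² + 6j) + 9, so s² ≡ 9 (mod 10).

(⟸) This fails: take s = 7. Then 7² = 49 ≡ 9 (mod 10), yet 7 ≡ 7 (mod 10), not 3.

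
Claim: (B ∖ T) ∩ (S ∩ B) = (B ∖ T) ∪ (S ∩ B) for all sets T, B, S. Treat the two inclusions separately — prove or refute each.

(⊆) holds; (⊇) fails.

(⟹) Let x ∈ (B ∖ T) ∩ (S ∩ B). Then x ∈ B ∩ S and x ∉ T, from which x ∈ (B ∖ T) ∪ (S ∩ B).

(⟸) This inclusion fails. Take T = ∅, B = {1}, S = ∅; then 1 ∈ (B ∖ T) ∪ (S ∩ B) but 1 ∉ (B ∖ T) ∩ (S ∩ B).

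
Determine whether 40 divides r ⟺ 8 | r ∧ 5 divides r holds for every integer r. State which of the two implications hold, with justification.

(⇐) Suppose 8 ∣ r and 5 ∣ r. Any common multiple of 8 and 5 is a multiple of their lcm; here gcd(8, 5) = 1, so lcm(8, 5) = 8·5 = 40, so 40 ∣ r.

(⇒) If 40 ∣ r, write r = 40q. Since 40 = 5·8, r = 8·(5q), so 8 ∣ r; and since 40 = 8·5, r = 5·(8q), so 5 ∣ r.

The biconditional holds.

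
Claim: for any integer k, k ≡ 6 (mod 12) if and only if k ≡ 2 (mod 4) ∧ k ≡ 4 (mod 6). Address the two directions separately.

Neither implication holds.

(⇒) This fails: k = 6 gives 6 ≡ 6 (mod 12) but 6 ≡ 0 (mod 6), so the conjunction on the right does not hold.

(⇐) This fails: k = 10 satisfies both congruences on the right (10 ≡ 2 mod 4 and 10 ≡ 4 mod 6) yet 10 ≡ 10 (mod 12), not 6.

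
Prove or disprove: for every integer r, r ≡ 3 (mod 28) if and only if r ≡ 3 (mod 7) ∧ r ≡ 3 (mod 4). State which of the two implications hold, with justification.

The biconditional holds.

[⇒] Suppose r ≡ 3 (mod 28); write r = 28j + 3. Since 7 ∣ 28, reducing mod 7 gives r ≡ 3 (mod 7); since 4 ∣ 28, reducing mod 4 gives r ≡ 3 (mod 4).

[⇐] Conversely, if r ≡ 3 (mod 7) and r ≡ 3 (mod 4), then by the Chinese remainder theorem r ≡ 3 (mod 28). This is exactly r ≡ 3 (mod 28).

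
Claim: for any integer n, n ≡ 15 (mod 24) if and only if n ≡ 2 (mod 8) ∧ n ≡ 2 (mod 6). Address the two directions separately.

Neither direction holds.

(⟹) This fails: n = 15 gives 15 ≡ 15 (mod 24) but 15 ≡ 7 (mod 8), so the conjunction on the right does not hold.

(⟸) This fails: n = 2 satisfies both congruences on the right (2 ≡ 2 mod 8 and 2 ≡ 2 mod 6) yet 2 ≡ 2 (mod 24), not 15.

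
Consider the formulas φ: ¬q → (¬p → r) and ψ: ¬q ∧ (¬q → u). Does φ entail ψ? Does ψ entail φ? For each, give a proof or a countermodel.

(⇒) This fails. Under u = F, r = T, p = F, q = F, the left side is true but the right side is false.

(⇐) This fails. Under u = T, r = F, p = F, q = F, the left side is false but the right side is true.

Both directions fail.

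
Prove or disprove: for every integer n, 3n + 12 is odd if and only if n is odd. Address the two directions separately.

(⟹) Suppose 3n + 12 is odd. Since 3 is odd, 3n and n have the same parity, so 3n + 12 ≡ n + 12 (mod 2). As 12 is even, 3n + 12 is odd exactly when n is odd. Thus n is odd.

(⟸) Conversely, suppose n is odd; write n = 2j + 1. Then 3n + 12 = 3·(2j + 1) + 12 = 2·3j + 15, which is odd.

Equivalent; both directions hold.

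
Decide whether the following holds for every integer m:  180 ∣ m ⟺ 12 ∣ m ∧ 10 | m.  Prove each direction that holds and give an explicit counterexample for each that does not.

Forward direction. If 180 ∣ m, write m = 180q. Since 180 = 15·12, m = 12·(15q), so 12 ∣ m; and since 180 = 18·10, m = 10·(18q), so 10 ∣ m.

Converse. This fails: take m = 60. Both 12 ∣ 60 and 10 ∣ 60, yet 60 is not a multiple of 180 (since 60 = 0·180 + 60), so 180 ∤ 60.

Not equivalent: only (⇒) holds.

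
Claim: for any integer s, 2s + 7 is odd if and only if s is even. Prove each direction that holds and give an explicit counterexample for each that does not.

[⇒] This fails: take s = 5. Then 2s + 7 = 17, which is odd, yet s = 5 is odd, not even.

[⇐] Suppose s is even. Since 2 is even, 2s is even for every s, so 2s + 7 has the same parity as 7, which is odd. Hence 2s + 7 is odd.

Not equivalent: only (⇐) holds.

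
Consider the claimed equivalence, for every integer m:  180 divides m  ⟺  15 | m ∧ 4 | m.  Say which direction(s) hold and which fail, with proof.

[⇒] If 180 ∣ m, write m = 180q. Since 180 = 12·15, m = 15·(12q), so 15 ∣ m; and since 180 = 45·4, m = 4·(45q), so 4 ∣ m.

[⇐] This fails: take m = 60. Both 15 ∣ 60 and 4 ∣ 60, yet 60 is not a multiple of 180 (since 60 = 0·180 + 60), so 180 ∤ 60.

The forward direction holds; the converse fails.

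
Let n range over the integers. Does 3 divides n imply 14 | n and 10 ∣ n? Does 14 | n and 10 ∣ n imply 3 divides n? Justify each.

(⇒) fails and (⇐) fails.

[⇒] This fails: take n = 3. Certainly 3 ∣ 3, but 14 ∤ 3.

[⇐] This fails: take n = 70. Both 14 ∣ 70 and 10 ∣ 70, yet 70 is not a multiple of 3 (since 70 = 23·3 + 1), so 3 ∤ 70.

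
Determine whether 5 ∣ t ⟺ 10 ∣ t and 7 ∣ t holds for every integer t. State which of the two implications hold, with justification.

[⇒] This fails: take t = 5. Certainly 5 ∣ 5, but 10 ∤ 5.

[⇐] Suppose 10 ∣ t and 7 ∣ t. Any common multiple of 10 and 7 is a multiple of their lcm; here gcd(10, 7) = 1, so lcm(10, 7) = 10·7 = 70, so 70 ∣ t. Since 5 ∣ 70, it follows that 5 ∣ t.

Not equivalent: only (⇐) holds.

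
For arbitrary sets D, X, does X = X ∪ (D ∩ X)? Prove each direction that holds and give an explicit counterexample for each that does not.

(⟹) Let x ∈ X. Then either x ∈ X and x ∉ D; or x ∈ D ∩ X. In each case x ∈ X ∪ (D ∩ X), so X ⊆ X ∪ (D ∩ X).

(⟸) Let x ∈ X ∪ (D ∩ X). Then either x ∈ X and x ∉ D; or x ∈ D ∩ X. In each case x ∈ X, so X ∪ (D ∩ X) ⊆ X.

Both inclusions hold.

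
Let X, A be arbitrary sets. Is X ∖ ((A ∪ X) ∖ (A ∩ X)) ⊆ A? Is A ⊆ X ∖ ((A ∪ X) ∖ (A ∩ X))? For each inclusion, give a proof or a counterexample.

Forward inclusion. Let x ∈ X ∖ ((A ∪ X) ∖ (A ∩ X)). Then x ∈ X ∩ A, from which x ∈ A.

Reverse inclusion. This inclusion fails. Take X = ∅, A = {1}; then 1 ∈ A but 1 ∉ X ∖ ((A ∪ X) ∖ (A ∩ X)).

Only the forward inclusion holds.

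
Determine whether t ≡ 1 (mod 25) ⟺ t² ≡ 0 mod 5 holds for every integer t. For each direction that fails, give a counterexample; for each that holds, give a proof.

(⇒) fails and (⇐) fails.

Forward direction. This fails: take t = 1. Then 1 ≡ 1 (mod 25), but 1² = 1 ≡ 1 (mod 5), not 0.

Converse. This fails: take t = 0. Then 0² = 0 ≡ 0 (mod 5), yet 0 ≡ 0 (mod 25), not 1.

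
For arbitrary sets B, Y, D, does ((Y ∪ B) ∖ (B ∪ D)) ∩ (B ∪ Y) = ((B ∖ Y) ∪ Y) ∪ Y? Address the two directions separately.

(⊆) Let x ∈ ((Y ∪ B) ∖ (B ∪ D)) ∩ (B ∪ Y). Then x ∈ Y and x ∉ B, D, from which x ∈ ((B ∖ Y) ∪ Y) ∪ Y.

(⊇) This inclusion fails. Take B = {1}, Y = ∅, D = ∅; then 1 ∈ ((B ∖ Y) ∪ Y) ∪ Y but 1 ∉ ((Y ∪ B) ∖ (B ∪ D)) ∩ (B ∪ Y).

Only the forward inclusion holds.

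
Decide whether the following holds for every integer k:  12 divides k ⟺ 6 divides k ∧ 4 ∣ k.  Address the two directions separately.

Forward direction. If 12 ∣ k, write k = 12q. Since 12 = 2·6, k = 6·(2q), so 6 ∣ k; and since 12 = 3·4, k = 4·(3q), so 4 ∣ k.

Converse. Suppose 6 ∣ k and 4 ∣ k. Any common multiple of 6 and 4 is a multiple of their lcm; here lcm(6, 4) = 6·4/gcd(6, 4) = 24/2 = 12, so 12 ∣ k.

Both implications hold.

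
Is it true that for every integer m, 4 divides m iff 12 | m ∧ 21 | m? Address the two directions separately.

(⇒) This fails: take m = 4. Certainly 4 ∣ 4, but 12 ∤ 4.

(⇐) Suppose 12 ∣ m and 21 ∣ m. Any common multiple of 12 and 21 is a multiple of their lcm; here lcm(12, 21) = 12·21/gcd(12, 21) = 252/3 = 84, so 84 ∣ m. Since 4 ∣ 84, it follows that 4 ∣ m.

(⇒) fails; (⇐) holds.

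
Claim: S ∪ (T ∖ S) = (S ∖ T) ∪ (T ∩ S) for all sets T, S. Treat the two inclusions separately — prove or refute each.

(⟹) This inclusion fails. Take T = {1}, S = ∅; then 1 ∈ S ∪ (T ∖ S) but 1 ∉ (S ∖ T) ∪ (T ∩ S).

(⟸) Let x ∈ (S ∖ T) ∪ (T ∩ S). Then either x ∈ S and x ∉ T; or x ∈ T ∩ S. In each case x ∈ S ∪ (T ∖ S), so (S ∖ T) ∪ (T ∩ S) ⊆ S ∪ (T ∖ S).

Only the reverse inclusion holds.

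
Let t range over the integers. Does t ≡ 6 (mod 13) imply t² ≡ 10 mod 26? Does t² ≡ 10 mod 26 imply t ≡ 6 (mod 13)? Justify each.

(⇒) This fails: take t = 19. Then 19 ≡ 6 (mod 13), but 19² = 361 ≡ 23 (mod 26), not 10.

(⇐) This fails: take t = 20. Then 20² = 400 ≡ 10 (mod 26), yet 20 ≡ 7 (mod 13), not 6.

Neither direction holds.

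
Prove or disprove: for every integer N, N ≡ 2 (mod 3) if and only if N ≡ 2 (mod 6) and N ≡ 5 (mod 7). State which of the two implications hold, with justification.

(⇐) If N ≡ 2 (mod 6) and N ≡ 5 (mod 7), then by the Chinese remainder theorem N ≡ 26 (mod 42). Since 26 ≡ 2 (mod 3) and 3 ∣ 42, we get N ≡ 2 (mod 3).

(⇒) This fails: N = 32 gives 32 ≡ 2 (mod 3) but 32 ≡ 4 (mod 7), so the conjunction on the right does not hold.

(⇒) fails; (⇐) holds.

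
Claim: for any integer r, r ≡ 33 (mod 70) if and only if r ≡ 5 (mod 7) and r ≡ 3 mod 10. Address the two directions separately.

Both implications hold.

(⇐) If r ≡ 5 (mod 7) and r ≡ 3 (mod 10), then by the Chinese remainder theorem r ≡ 33 (mod 70). This is exactly r ≡ 33 (mod 70).

(⇒) Suppose r ≡ 33 (mod 70); write r = 70j + 33. Since 7 ∣ 70, reducing mod 7 gives r ≡ 33 ≡ 5 (mod 7); since 10 ∣ 70, reducing mod 10 gives r ≡ 33 ≡ 3 (mod 10).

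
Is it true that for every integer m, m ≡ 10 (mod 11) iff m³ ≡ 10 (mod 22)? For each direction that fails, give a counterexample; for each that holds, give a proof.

The forward direction fails; the converse holds.

[⇐] The residues r modulo 22 with r³ ≡ 10 (mod 22) are exactly {10}, and each is ≡ 10 (mod 11).

[⇒] This fails: take m = 21. Then 21 ≡ 10 (mod 11), but 21³ = 9261 ≡ 21 (mod 22), not 10.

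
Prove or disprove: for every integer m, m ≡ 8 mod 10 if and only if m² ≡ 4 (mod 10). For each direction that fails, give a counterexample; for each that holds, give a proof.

[⇒] Suppose m ≡ 8 mod 10. Write m = 10j + 8. Then (10j + 8)² = 100j² + 160j + 64 = 10(10j² + 16j + 6) + 4, so m² ≡ 4 (mod 10).

[⇐] This fails: take m = 2. Then 2² = 4 ≡ 4 (mod 10), yet 2 ≡ 2 (mod 10), not 8.

The forward direction holds; the converse fails.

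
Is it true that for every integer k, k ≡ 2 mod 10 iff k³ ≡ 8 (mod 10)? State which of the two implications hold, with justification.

(⇐) Suppose k³ ≡ 8 (mod 10). The only residue r in {0, …, 9} with r³ ≡ 8 (mod 10) is r = 2, so k ≡ 2 (mod 10).

(⇒) Suppose k ≡ 2 mod 10. Write k = 10j + 2. Then (10j + 2)³ = 1000j³ + 600j² + 120j + 8 = 10(100j³ + 60j² + 12j) + 8, so k³ ≡ 8 (mod 10).

The biconditional holds.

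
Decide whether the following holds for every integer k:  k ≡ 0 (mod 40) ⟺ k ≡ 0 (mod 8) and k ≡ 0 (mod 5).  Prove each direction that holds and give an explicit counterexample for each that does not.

The biconditional holds.

Forward direction. Suppose k ≡ 0 (mod 40); write k = 40j + 0. Since 8 ∣ 40, reducing mod 8 gives k ≡ 0 (mod 8); since 5 ∣ 40, reducing mod 5 gives k ≡ 0 (mod 5).

Converse. If k ≡ 0 (mod 8) and k ≡ 0 (mod 5), then by the Chinese remainder theorem k ≡ 0 (mod 40). This is exactly k ≡ 0 (mod 40).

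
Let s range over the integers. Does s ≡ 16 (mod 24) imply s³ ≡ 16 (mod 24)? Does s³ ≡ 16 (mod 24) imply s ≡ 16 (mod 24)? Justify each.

[⇒] Suppose s ≡ 16 (mod 24). Write s = 24j + 16. Then (24j + 16)³ = 13824j³ + 27648j² + 18432j + 4096 = 24(576j³ + 1152j² + 768j + 170) + 16, so s³ ≡ 16 (mod 24).

[⇐] This fails: take s = 4. Then 4³ = 64 ≡ 16 (mod 24), yet 4 ≡ 4 (mod 24), not 16.

Only the forward implication holds.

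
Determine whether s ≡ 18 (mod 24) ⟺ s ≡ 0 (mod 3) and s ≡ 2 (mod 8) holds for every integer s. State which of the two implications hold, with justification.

Equivalent; both directions hold.

[⇒] Suppose s ≡ 18 (mod 24); write s = 24j + 18. Since 3 ∣ 24, reducing mod 3 gives s ≡ 18 ≡ 0 (mod 3); since 8 ∣ 24, reducing mod 8 gives s ≡ 18 ≡ 2 (mod 8).

[⇐] Conversely, if s ≡ 0 (mod 3) and s ≡ 2 (mod 8), then by the Chinese remainder theorem s ≡ 18 (mod 24). This is exactly s ≡ 18 (mod 24).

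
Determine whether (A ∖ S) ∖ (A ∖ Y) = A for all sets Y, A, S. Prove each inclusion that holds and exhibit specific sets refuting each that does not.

(⟹) Let x ∈ (A ∖ S) ∖ (A ∖ Y). Then x ∈ Y ∩ A and x ∉ S, from which x ∈ A.

(⟸) This inclusion fails. Take Y = ∅, A = {1}, S = ∅; then 1 ∈ A but 1 ∉ (A ∖ S) ∖ (A ∖ Y).

The sets are not equal: only the forward inclusion holds.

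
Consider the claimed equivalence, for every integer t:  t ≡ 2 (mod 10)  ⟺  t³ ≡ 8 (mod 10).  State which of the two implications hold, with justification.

(⇒) Suppose t ≡ 2 (mod 10). Write t = 10j + 2. Then (10j + 2)³ = 1000j³ + 600j² + 120j + 8 = 10(100j³ + 60j² + 12j) + 8, so t³ ≡ 8 (mod 10).

(⇐) For the converse, argue contrapositively. If t ≢ 2 (mod 10), then t is congruent to one of 0, 1, 3, 4, 5, 6, 7, 8, 9 modulo 10, and these give t³ ≡ 0, 1, 7, 4, 5, 6, 3, 2, 9 respectively — never 8.

Equivalent; both directions hold.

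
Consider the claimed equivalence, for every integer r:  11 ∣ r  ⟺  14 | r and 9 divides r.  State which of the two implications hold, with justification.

(⟹) This fails: take r = 11. Certainly 11 ∣ 11, but 14 ∤ 11.

(⟸) This fails: take r = 126. Both 14 ∣ 126 and 9 ∣ 126, yet 126 is not a multiple of 11 (since 126 = 11·11 + 5), so 11 ∤ 126.

Neither direction holds.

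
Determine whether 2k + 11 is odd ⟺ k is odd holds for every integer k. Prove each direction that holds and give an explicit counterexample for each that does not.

(⇒) fails; (⇐) holds.

(→) This fails: take k = 0. Then 2k + 11 = 11, which is odd, yet k = 0 is even, not odd.

(←) Suppose k is odd. Since 2 is even, 2k is even for every k, so 2k + 11 has the same parity as 11, which is odd. Hence 2k + 11 is odd.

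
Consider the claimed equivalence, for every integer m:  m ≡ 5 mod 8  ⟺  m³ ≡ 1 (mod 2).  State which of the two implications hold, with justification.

Not equivalent: only (⇒) holds.

(←) This fails: take m = 1. Then 1³ = 1 ≡ 1 (mod 2), yet 1 ≡ 1 (mod 8), not 5.

(→) Suppose m ≡ 5 (mod 8). Then m³ ≡ 5³ = 125 (mod 8), and since 2 ∣ 8, also m³ ≡ 1 (mod 2).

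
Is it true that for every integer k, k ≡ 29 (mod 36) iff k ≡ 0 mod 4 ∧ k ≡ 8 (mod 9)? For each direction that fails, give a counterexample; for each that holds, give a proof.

(⇒) This fails: k = 29 gives 29 ≡ 29 (mod 36) but 29 ≡ 1 (mod 4), so the conjunction on the right does not hold.

(⇐) This fails: k = 8 satisfies both congruences on the right (8 ≡ 0 mod 4 and 8 ≡ 8 mod 9) yet 8 ≡ 8 (mod 36), not 29.

(⇒) fails and (⇐) fails.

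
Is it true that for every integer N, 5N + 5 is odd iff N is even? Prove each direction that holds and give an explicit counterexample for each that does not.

(⇒) Suppose 5N + 5 is odd. Since 5 is odd, 5N and N have the same parity, so 5N + 5 ≡ N + 5 (mod 2). As 5 is odd, 5N + 5 is odd exactly when N is even. Thus N is even.

(⇐) Conversely, suppose N is even; write N = 2j. Then 5N + 5 = 5·(2j) + 5 = 2·5j + 5, which is odd.

The biconditional holds.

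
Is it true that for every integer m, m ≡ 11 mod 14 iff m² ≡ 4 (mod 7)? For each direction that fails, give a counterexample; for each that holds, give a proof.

(⇒) fails and (⇐) fails.

Forward direction. This fails: take m = 11. Then 11 ≡ 11 (mod 14), but 11² = 121 ≡ 2 (mod 7), not 4.

Converse. This fails: take m = 2. Then 2² = 4 ≡ 4 (mod 7), yet 2 ≡ 2 (mod 14), not 11.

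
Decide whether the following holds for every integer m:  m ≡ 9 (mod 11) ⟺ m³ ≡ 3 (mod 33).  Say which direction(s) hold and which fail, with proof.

(⇒) This fails: take m = 20. Then 20 ≡ 9 (mod 11), but 20³ = 8000 ≡ 14 (mod 33), not 3.

(⇐) Conversely, the residues r modulo 33 with r³ ≡ 3 (mod 33) are exactly {9}, and each is ≡ 9 (mod 11).

(⇒) fails; (⇐) holds.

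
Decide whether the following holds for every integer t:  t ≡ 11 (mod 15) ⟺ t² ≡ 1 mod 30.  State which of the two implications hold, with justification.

Forward direction. This fails: take t = 26. Then 26 ≡ 11 (mod 15), but 26² = 676 ≡ 16 (mod 30), not 1.

Converse. This fails: take t = 1. Then 1² = 1 ≡ 1 (mod 30), yet 1 ≡ 1 (mod 15), not 11.

Neither implication holds.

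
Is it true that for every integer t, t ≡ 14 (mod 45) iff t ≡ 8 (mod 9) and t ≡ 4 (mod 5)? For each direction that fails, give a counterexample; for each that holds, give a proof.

Neither implication holds.

(→) This fails: t = 14 gives 14 ≡ 14 (mod 45) but 14 ≡ 5 (mod 9), so the conjunction on the right does not hold.

(←) This fails: t = 44 satisfies both congruences on the right (44 ≡ 8 mod 9 and 44 ≡ 4 mod 5) yet 44 ≡ 44 (mod 45), not 14.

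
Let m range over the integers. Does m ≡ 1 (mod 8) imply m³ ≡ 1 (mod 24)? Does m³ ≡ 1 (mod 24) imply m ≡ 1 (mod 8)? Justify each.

Not equivalent: only (⇐) holds.

[⇒] This fails: take m = 9. Then 9 ≡ 1 (mod 8), but 9³ = 729 ≡ 9 (mod 24), not 1.

[⇐] Conversely, the residues r modulo 24 with r³ ≡ 1 (mod 24) are exactly {1}, and each is ≡ 1 (mod 8).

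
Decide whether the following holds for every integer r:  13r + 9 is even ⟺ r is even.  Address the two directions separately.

(→) This fails: r = 1 gives 13r + 9 = 22, which is even, but 1 is odd, not even.

(←) This also fails: r = 2 is even, but 13r + 9 = 35 is odd, not even.

Neither implication holds.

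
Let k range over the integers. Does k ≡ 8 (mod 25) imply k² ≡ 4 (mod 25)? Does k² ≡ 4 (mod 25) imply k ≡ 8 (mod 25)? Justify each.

Forward direction. This fails: take k = 8. Then 8 ≡ 8 (mod 25), but 8² = 64 ≡ 14 (mod 25), not 4.

Converse. This fails: take k = 2. Then 2² = 4 ≡ 4 (mod 25), yet 2 ≡ 2 (mod 25), not 8.

Neither direction holds.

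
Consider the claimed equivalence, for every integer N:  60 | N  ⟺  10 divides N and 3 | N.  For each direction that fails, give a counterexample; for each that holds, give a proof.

(⇐) This fails: take N = 30. Both 10 ∣ 30 and 3 ∣ 30, yet 30 is not a multiple of 60 (since 30 = 0·60 + 30), so 60 ∤ 30.

(⇒) If 60 ∣ N, write N = 60q. Since 60 = 6·10, N = 10·(6q), so 10 ∣ N; and since 60 = 20·3, N = 3·(20q), so 3 ∣ N.

(⇒) holds; (⇐) fails.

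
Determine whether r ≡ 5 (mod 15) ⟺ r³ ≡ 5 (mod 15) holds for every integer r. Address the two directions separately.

[⇒] Suppose r ≡ 5 (mod 15). Write r = 15j + 5. Then (15j + 5)³ = 3375j³ + 3375j² + 1125j + 125 = 15(225j³ + 225j² + 75j + 8) + 5, so r³ ≡ 5 (mod 15).

[⇐] Conversely, suppose r³ ≡ 5 (mod 15). The only residue r in {0, …, 14} with r³ ≡ 5 (mod 15) is r = 5, so r ≡ 5 (mod 15).

Equivalent; both directions hold.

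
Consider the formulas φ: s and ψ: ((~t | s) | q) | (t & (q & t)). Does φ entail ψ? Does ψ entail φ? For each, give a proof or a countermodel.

Only the forward direction holds.

Forward direction. Assume the antecedent. If s is true, ((~t | s) | q) | (t & (q & t)) reduces to true regardless of the other variables. If s is false, the antecedent cannot hold. Either way ((~t | s) | q) | (t & (q & t)) holds.

Converse. This fails. Under s = F, q = F, t = F, the left side is false but the right side is true.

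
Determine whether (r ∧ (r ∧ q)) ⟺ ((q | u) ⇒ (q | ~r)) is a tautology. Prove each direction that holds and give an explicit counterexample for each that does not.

(⇒) holds; (⇐) fails.

(→) Assume the antecedent. If r is true, the antecedent forces (r = T, q = T, u = F) or (r = T, q = T, u = T), and (q | u) ⇒ (q | ~r) holds there. If r is false, the antecedent cannot hold. Either way (q | u) ⇒ (q | ~r) holds.

(←) This fails. Under r = F, q = F, u = F, the left side is false but the right side is true.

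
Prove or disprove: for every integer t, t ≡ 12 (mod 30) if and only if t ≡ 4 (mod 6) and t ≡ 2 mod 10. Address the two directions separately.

[⇒] This fails: t = 12 gives 12 ≡ 12 (mod 30) but 12 ≡ 0 (mod 6), so the conjunction on the right does not hold.

[⇐] This fails: t = 22 satisfies both congruences on the right (22 ≡ 4 mod 6 and 22 ≡ 2 mod 10) yet 22 ≡ 22 (mod 30), not 12.

Neither direction holds.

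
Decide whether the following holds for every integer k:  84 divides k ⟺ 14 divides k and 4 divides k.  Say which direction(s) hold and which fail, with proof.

Converse. This fails: take k = 28. Both 14 ∣ 28 and 4 ∣ 28, yet 28 is not a multiple of 84 (since 28 = 0·84 + 28), so 84 ∤ 28.

Forward direction. If 84 ∣ k, write k = 84q. Since 84 = 6·14, k = 14·(6q), so 14 ∣ k; and since 84 = 21·4, k = 4·(21q), so 4 ∣ k.

Not equivalent: only (⇒) holds.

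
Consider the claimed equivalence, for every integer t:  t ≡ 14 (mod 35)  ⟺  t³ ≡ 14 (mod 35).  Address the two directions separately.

Both implications hold.

(⇐) Suppose t³ ≡ 14 (mod 35). The only residue r in {0, …, 34} with r³ ≡ 14 (mod 35) is r = 14, so t ≡ 14 (mod 35).

(⇒) Suppose t ≡ 14 (mod 35). Write t = 35j + 14. Then (35j + 14)³ = 42875j³ + 51450j² + 20580j + 2744 = 35(1225j³ + 1470j² + 588j + 78) + 14, so t³ ≡ 14 (mod 35).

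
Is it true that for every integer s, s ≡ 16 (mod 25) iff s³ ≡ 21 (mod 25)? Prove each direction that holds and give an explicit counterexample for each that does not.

Both directions hold.

[⇐] Suppose s³ ≡ 21 (mod 25). The only residue r in {0, …, 24} with r³ ≡ 21 (mod 25) is r = 16, so s ≡ 16 (mod 25).

[⇒] Suppose s ≡ 16 (mod 25). Write s = 25j + 16. Then (25j + 16)³ = 15625j³ + 30000j² + 19200j + 4096 = 25(625j³ + 1200j² + 768j + 163) + 21, so s³ ≡ 21 (mod 25).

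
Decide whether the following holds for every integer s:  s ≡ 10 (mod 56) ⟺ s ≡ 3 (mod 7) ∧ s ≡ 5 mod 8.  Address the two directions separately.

(⇒) fails and (⇐) fails.

Forward direction. This fails: s = 10 gives 10 ≡ 10 (mod 56) but 10 ≡ 2 (mod 8), so the conjunction on the right does not hold.

Converse. This fails: s = 45 satisfies both congruences on the right (45 ≡ 3 mod 7 and 45 ≡ 5 mod 8) yet 45 ≡ 45 (mod 56), not 10.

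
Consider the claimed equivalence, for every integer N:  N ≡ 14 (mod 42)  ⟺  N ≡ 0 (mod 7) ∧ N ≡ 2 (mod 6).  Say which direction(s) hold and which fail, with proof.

Forward direction. Suppose N ≡ 14 (mod 42); write N = 42j + 14. Since 7 ∣ 42, reducing mod 7 gives N ≡ 14 ≡ 0 (mod 7); since 6 ∣ 42, reducing mod 6 gives N ≡ 14 ≡ 2 (mod 6).

Converse. If N ≡ 0 (mod 7) and N ≡ 2 (mod 6), then by the Chinese remainder theorem N ≡ 14 (mod 42). This is exactly N ≡ 14 (mod 42).

Both implications hold.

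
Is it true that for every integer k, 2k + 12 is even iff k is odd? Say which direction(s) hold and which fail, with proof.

(⟹) This fails: take k = 6. Then 2k + 12 = 24, which is even, yet k = 6 is even, not odd.

(⟸) Suppose k is odd. Since 2 is even, 2k is even for every k, so 2k + 12 has the same parity as 12, which is even. Hence 2k + 12 is even.

Only the converse holds.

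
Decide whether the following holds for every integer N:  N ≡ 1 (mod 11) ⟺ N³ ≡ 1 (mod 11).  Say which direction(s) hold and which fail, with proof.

(⟹) Suppose N ≡ 1 (mod 11). Write N = 11j + 1. Then (11j + 1)³ = 1331j³ + 363j² + 33j + 1 = 11(121j³ + 33j² + 3j) + 1, so N³ ≡ 1 (mod 11).

(⟸) For the converse, argue contrapositively. If N ≢ 1 (mod 11), then N is congruent to one of 0, 2, 3, 4, 5, 6, 7, 8, 9, 10 modulo 11, and these give N³ ≡ 0, 8, 5, 9, 4, 7, 2, 6, 3, 10 respectively — never 1.

Both directions hold.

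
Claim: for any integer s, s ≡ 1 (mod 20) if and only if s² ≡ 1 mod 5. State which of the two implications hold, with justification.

[⇒] Suppose s ≡ 1 (mod 20). Then s² ≡ 1² = 1 (mod 20), and since 5 ∣ 20, also s² ≡ 1 (mod 5).

[⇐] This fails: take s = 4. Then 4² = 16 ≡ 1 (mod 5), yet 4 ≡ 4 (mod 20), not 1.

Only the forward direction holds.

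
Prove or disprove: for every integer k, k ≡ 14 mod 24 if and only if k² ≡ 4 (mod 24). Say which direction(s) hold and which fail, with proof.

(⇒) Suppose k ≡ 14 mod 24. Write k = 24j + 14. Then (24j + 14)² = 576j² + 672j + 196 = 24(24j² + 28j + 8) + 4, so k² ≡ 4 (mod 24).

(⇐) This fails: take k = 2. Then 2² = 4 ≡ 4 (mod 24), yet 2 ≡ 2 (mod 24), not 14.

Only the forward direction holds.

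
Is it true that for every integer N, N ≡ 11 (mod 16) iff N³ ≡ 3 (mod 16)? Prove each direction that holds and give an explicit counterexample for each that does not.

(⟹) Suppose N ≡ 11 (mod 16). Write N = 16j + 11. Then (16j + 11)³ = 4096j³ + 8448j² + 5808j + 1331 = 16(256j³ + 528j² + 363j + 83) + 3, so N³ ≡ 3 (mod 16).

(⟸) Conversely, suppose N³ ≡ 3 (mod 16). The only residue r in {0, …, 15} with r³ ≡ 3 (mod 16) is r = 11, so N ≡ 11 (mod 16).

The biconditional holds.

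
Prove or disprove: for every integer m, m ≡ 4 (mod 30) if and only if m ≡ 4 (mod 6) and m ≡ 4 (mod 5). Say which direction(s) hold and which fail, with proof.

(⟸) If m ≡ 4 (mod 6) and m ≡ 4 (mod 5), then by the Chinese remainder theorem m ≡ 4 (mod 30). This is exactly m ≡ 4 (mod 30).

(⟹) Suppose m ≡ 4 (mod 30); write m = 30j + 4. Since 6 ∣ 30, reducing mod 6 gives m ≡ 4 (mod 6); since 5 ∣ 30, reducing mod 5 gives m ≡ 4 (mod 5).

Both implications hold.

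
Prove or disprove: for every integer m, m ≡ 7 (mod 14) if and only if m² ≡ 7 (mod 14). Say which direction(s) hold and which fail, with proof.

Both directions hold.

Forward direction. Suppose m ≡ 7 (mod 14). Write m = 14j + 7. Then (14j + 7)² = 196j² + 196j + 49 = 14(14j² + 14j + 3) + 7, so m² ≡ 7 (mod 14).

Converse. Suppose m² ≡ 7 (mod 14). The only residue r in {0, …, 13} with r² ≡ 7 (mod 14) is r = 7, so m ≡ 7 (mod 14).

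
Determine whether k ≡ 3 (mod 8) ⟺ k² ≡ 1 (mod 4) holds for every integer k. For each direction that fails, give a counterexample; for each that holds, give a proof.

[⇒] Suppose k ≡ 3 (mod 8). Then k² ≡ 3² = 9 (mod 8), and since 4 ∣ 8, also k² ≡ 1 (mod 4).

[⇐] This fails: take k = 1. Then 1² = 1 ≡ 1 (mod 4), yet 1 ≡ 1 (mod 8), not 3.

Not equivalent: only (⇒) holds.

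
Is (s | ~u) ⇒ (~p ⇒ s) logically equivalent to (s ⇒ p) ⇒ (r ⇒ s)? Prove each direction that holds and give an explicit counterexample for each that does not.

(⇒) This fails. Under p = T, r = T, s = F, u = F, the left side is true but the right side is false.

(⇐) This fails. Under p = F, r = F, s = F, u = F, the left side is false but the right side is true.

Neither implication holds.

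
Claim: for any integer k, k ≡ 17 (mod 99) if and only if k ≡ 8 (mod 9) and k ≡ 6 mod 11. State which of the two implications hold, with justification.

Both directions hold.

(⟹) Suppose k ≡ 17 (mod 99); write k = 99j + 17. Since 9 ∣ 99, reducing mod 9 gives k ≡ 17 ≡ 8 (mod 9); since 11 ∣ 99, reducing mod 11 gives k ≡ 17 ≡ 6 (mod 11).

(⟸) Conversely, if k ≡ 8 (mod 9) and k ≡ 6 (mod 11), then by the Chinese remainder theorem k ≡ 17 (mod 99). This is exactly k ≡ 17 (mod 99).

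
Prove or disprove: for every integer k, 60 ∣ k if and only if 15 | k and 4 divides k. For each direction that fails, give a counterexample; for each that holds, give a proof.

(⟹) If 60 ∣ k, write k = 60q. Since 60 = 4·15, k = 15·(4q), so 15 ∣ k; and since 60 = 15·4, k = 4·(15q), so 4 ∣ k.

(⟸) Suppose 15 ∣ k and 4 ∣ k. Any common multiple of 15 and 4 is a multiple of their lcm; here gcd(15, 4) = 1, so lcm(15, 4) = 15·4 = 60, so 60 ∣ k.

The biconditional holds.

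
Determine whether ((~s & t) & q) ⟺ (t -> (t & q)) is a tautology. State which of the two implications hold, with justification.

(→) Assume the antecedent. If t is true, the antecedent forces (t = T, s = F, q = T), and t -> (t & q) holds there. If t is false, the antecedent cannot hold. Either way t -> (t & q) holds.

(←) This fails. Under t = F, s = F, q = F, the left side is false but the right side is true.

(⇒) holds; (⇐) fails.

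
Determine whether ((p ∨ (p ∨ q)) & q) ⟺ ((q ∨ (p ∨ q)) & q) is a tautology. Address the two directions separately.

(⇒) Assume the antecedent. If q is true, (q ∨ (p ∨ q)) & q reduces to true regardless of the other variables. If q is false, the antecedent cannot hold. Either way (q ∨ (p ∨ q)) & q holds.

(⇐) Assume the antecedent. If q is true, (p ∨ (p ∨ q)) & q reduces to true regardless of the other variables. If q is false, the antecedent cannot hold. Either way (p ∨ (p ∨ q)) & q holds.

The biconditional holds.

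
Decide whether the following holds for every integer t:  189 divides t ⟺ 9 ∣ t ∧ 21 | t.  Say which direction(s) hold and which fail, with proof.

Not equivalent: only (⇒) holds.

(⟹) If 189 ∣ t, write t = 189q. Since 189 = 21·9, t = 9·(21q), so 9 ∣ t; and since 189 = 9·21, t = 21·(9q), so 21 ∣ t.

(⟸) This fails: take t = 63. Both 9 ∣ 63 and 21 ∣ 63, yet 63 is not a multiple of 189 (since 63 = 0·189 + 63), so 189 ∤ 63.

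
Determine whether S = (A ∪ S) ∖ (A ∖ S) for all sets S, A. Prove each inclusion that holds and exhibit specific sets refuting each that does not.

Both inclusions hold; the sets are equal.

(⟹) Let x ∈ S. Then either x ∈ S and x ∉ A; or x ∈ S ∩ A. In each case x ∈ (A ∪ S) ∖ (A ∖ S), so S ⊆ (A ∪ S) ∖ (A ∖ S).

(⟸) Let x ∈ (A ∪ S) ∖ (A ∖ S). Then either x ∈ S and x ∉ A; or x ∈ S ∩ A. In each case x ∈ S, so (A ∪ S) ∖ (A ∖ S) ⊆ S.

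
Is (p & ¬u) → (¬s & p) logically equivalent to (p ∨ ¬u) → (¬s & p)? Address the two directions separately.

Only the converse holds.

(⟹) This fails. Under u = F, s = F, p = F, the left side is true but the right side is false.

(⟸) Assume the antecedent. If u is true, (p & ¬u) → (¬s & p) reduces to true regardless of the other variables. If u is false, the antecedent forces (u = F, s = F, p = T), and (p & ¬u) → (¬s & p) holds there. Either way (p & ¬u) → (¬s & p) holds.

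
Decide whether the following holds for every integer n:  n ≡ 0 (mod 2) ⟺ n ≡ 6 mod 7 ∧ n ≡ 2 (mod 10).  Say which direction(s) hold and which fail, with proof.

(⇒) fails; (⇐) holds.

(⟸) If n ≡ 6 (mod 7) and n ≡ 2 (mod 10), then by the Chinese remainder theorem n ≡ 62 (mod 70). Since 62 ≡ 0 (mod 2) and 2 ∣ 70, we get n ≡ 0 (mod 2).

(⟹) This fails: n = 0 gives 0 ≡ 0 (mod 2) but 0 ≡ 0 (mod 7), so the conjunction on the right does not hold.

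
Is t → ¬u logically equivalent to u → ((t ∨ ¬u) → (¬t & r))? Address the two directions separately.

Converse. Assume the antecedent. If t is true, the antecedent forces (r = F, t = T, u = F) or (r = T, t = T, u = F), and t → ¬u holds there. If t is false, t → ¬u reduces to true regardless of the other variables. Either way t → ¬u holds.

Forward direction. Assume the antecedent. If t is true, the antecedent forces (r = F, t = T, u = F) or (r = T, t = T, u = F), and u → ((t ∨ ¬u) → (¬t & r)) holds there. If t is false, u → ((t ∨ ¬u) → (¬t & r)) reduces to true regardless of the other variables. Either way u → ((t ∨ ¬u) → (¬t & r)) holds.

The biconditional holds.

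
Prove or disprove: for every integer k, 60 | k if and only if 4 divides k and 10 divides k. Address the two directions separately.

Forward direction. If 60 ∣ k, write k = 60q. Since 60 = 15·4, k = 4·(15q), so 4 ∣ k; and since 60 = 6·10, k = 10·(6q), so 10 ∣ k.

Converse. This fails: take k = 20. Both 4 ∣ 20 and 10 ∣ 20, yet 20 is not a multiple of 60 (since 20 = 0·60 + 20), so 60 ∤ 20.

Only the forward direction holds.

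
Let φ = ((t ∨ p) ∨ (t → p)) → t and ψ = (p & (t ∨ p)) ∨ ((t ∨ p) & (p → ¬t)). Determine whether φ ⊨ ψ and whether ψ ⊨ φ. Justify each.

(⇒) Assume the antecedent. If p is true, the consequent reduces to true regardless of the other variables. If p is false, the antecedent forces (p = F, t = T), and the consequent holds there. Either way the consequent holds.

(⇐) This fails. Under p = T, t = F, the left side is false but the right side is true.

(⇒) holds; (⇐) fails.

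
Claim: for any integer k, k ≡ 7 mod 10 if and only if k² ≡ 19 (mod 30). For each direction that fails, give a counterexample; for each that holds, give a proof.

Neither implication holds.

(⟹) This fails: take k = 27. Then 27 ≡ 7 (mod 10), but 27² = 729 ≡ 9 (mod 30), not 19.

(⟸) This fails: take k = 13. Then 13² = 169 ≡ 19 (mod 30), yet 13 ≡ 3 (mod 10), not 7.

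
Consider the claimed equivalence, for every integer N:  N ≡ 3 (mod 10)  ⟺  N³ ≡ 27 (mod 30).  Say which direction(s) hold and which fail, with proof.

(⇒) fails; (⇐) holds.

Converse. The residues r modulo 30 with r³ ≡ 27 (mod 30) are exactly {3}, and each is ≡ 3 (mod 10).

Forward direction. This fails: take N = 13. Then 13 ≡ 3 (mod 10), but 13³ = 2197 ≡ 7 (mod 30), not 27.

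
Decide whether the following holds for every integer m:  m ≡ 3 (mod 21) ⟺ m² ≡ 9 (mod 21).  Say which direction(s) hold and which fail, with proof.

Not equivalent: only (⇒) holds.

[⇐] This fails: take m = 18. Then 18² = 324 ≡ 9 (mod 21), yet 18 ≡ 18 (mod 21), not 3.

[⇒] Suppose m ≡ 3 (mod 21). Write m = 21j + 3. Then (21j + 3)² = 441j² + 126j + 9 = 21(21j² + 6j) + 9, so m² ≡ 9 (mod 21).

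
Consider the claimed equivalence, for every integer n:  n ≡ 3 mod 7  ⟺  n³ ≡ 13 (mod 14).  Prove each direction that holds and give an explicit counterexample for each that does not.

(⇒) fails and (⇐) fails.

(⇒) This fails: take n = 10. Then 10 ≡ 3 (mod 7), but 10³ = 1000 ≡ 6 (mod 14), not 13.

(⇐) This fails: take n = 5. Then 5³ = 125 ≡ 13 (mod 14), yet 5 ≡ 5 (mod 7), not 3.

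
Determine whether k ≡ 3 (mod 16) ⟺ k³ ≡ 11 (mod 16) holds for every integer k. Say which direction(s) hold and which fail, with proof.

The biconditional holds.

(→) Suppose k ≡ 3 (mod 16). Write k = 16j + 3. Then (16j + 3)³ = 4096j³ + 2304j² + 432j + 27 = 16(256j³ + 144j² + 27j + 1) + 11, so k³ ≡ 11 (mod 16).

(←) Conversely, suppose k³ ≡ 11 (mod 16). The only residue r in {0, …, 15} with r³ ≡ 11 (mod 16) is r = 3, so k ≡ 3 (mod 16).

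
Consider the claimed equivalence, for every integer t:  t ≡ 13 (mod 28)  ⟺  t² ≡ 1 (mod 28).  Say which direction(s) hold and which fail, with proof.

Not equivalent: only (⇒) holds.

[⇒] Suppose t ≡ 13 (mod 28). Write t = 28j + 13. Then (28j + 13)² = 784j² + 728j + 169 = 28(28j² + 26j + 6) + 1, so t² ≡ 1 (mod 28).

[⇐] This fails: take t = 1. Then 1² = 1 ≡ 1 (mod 28), yet 1 ≡ 1 (mod 28), not 13.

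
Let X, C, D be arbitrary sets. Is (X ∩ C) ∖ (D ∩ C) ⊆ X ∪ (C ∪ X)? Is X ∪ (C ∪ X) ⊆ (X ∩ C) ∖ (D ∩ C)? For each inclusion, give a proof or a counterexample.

Only the forward inclusion holds.

(⊇) This inclusion fails. Take X = {1}, C = ∅, D = ∅; then 1 ∈ X ∪ (C ∪ X) but 1 ∉ (X ∩ C) ∖ (D ∩ C).

(⊆) Let x ∈ (X ∩ C) ∖ (D ∩ C). Then x ∈ X ∩ C and x ∉ D, from which x ∈ X ∪ (C ∪ X).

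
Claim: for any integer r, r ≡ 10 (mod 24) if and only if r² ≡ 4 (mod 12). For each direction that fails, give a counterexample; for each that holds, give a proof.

Only the forward direction holds.

(←) This fails: take r = 2. Then 2² = 4 ≡ 4 (mod 12), yet 2 ≡ 2 (mod 24), not 10.

(→) Suppose r ≡ 10 (mod 24). Then r² ≡ 10² = 100 (mod 24), and since 12 ∣ 24, also r² ≡ 4 (mod 12).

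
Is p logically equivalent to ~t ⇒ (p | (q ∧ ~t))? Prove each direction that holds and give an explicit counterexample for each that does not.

[⇒] Assume the antecedent. If t is true, ~t ⇒ (p | (q ∧ ~t)) reduces to true regardless of the other variables. If t is false, the antecedent forces (t = F, q = F, p = T) or (t = F, q = T, p = T), and ~t ⇒ (p | (q ∧ ~t)) holds there. Either way ~t ⇒ (p | (q ∧ ~t)) holds.

[⇐] This fails. Under t = T, q = F, p = F, the left side is false but the right side is true.

Not equivalent: only (⇒) holds.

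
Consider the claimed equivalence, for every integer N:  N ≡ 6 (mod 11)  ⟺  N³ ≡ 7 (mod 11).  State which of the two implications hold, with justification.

Both directions hold.

[⇐] Suppose N³ ≡ 7 (mod 11). The only residue r in {0, …, 10} with r³ ≡ 7 (mod 11) is r = 6, so N ≡ 6 (mod 11).

[⇒] Suppose N ≡ 6 (mod 11). Write N = 11j + 6. Then (11j + 6)³ = 1331j³ + 2178j² + 1188j + 216 = 11(121j³ + 198j² + 108j + 19) + 7, so N³ ≡ 7 (mod 11).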